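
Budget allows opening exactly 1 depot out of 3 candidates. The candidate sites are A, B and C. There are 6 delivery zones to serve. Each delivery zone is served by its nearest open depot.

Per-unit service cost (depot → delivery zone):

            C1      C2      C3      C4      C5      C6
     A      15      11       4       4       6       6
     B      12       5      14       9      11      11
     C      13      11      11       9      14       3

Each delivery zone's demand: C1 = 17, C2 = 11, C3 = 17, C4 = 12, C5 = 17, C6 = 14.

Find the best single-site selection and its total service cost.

Choose A only; total service cost 678.

With exactly 1 open, each delivery zone uses its cheapest among the chosen.
{A}: C1→A 15·17=255, C2→A 11·11=121, C3→A 4·17=68, C4→A 4·12=48, C5→A 6·17=102, C6→A 6·14=84. Service cost 678.
{C}: service cost 917
{B}: service cost 946
Among all 3 size-1 choices, {A} is lowest.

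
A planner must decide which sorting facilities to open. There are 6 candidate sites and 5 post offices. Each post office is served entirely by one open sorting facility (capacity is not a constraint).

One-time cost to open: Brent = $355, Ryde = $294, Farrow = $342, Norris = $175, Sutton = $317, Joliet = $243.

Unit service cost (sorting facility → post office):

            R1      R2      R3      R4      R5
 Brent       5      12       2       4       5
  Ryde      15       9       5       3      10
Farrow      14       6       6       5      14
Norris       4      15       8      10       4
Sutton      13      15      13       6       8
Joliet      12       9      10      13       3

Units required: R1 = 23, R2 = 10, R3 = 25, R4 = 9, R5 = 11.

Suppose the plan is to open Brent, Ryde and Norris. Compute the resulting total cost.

Each post office is assigned to its cheapest site among the open ones.
{Brent, Ryde, Norris}: R1→Norris 4·23=92, R2→Ryde 9·10=90, R3→Brent 2·25=50, R4→Ryde 3·9=27, R5→Norris 4·11=44. Service 303; fixed 824; total 1127.

Total cost: 1127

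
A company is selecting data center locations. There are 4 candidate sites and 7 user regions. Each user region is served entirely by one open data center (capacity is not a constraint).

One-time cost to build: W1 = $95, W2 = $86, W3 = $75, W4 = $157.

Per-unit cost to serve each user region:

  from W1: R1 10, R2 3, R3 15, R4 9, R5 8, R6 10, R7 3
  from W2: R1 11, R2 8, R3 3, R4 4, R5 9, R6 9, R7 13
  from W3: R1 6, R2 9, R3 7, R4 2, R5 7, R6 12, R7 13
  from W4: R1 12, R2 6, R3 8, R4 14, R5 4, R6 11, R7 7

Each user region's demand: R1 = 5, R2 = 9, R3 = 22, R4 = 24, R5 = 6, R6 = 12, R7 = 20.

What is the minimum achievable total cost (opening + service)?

For any fixed open set, each user region goes to its cheapest open site; total = fixed + service.
{W1, W2}: R1→W1 10·5=50, R2→W1 3·9=27, R3→W2 3·22=66, R4→W2 4·24=96, R5→W1 8·6=48, R6→W2 9·12=108, R7→W1 3·20=60. Service 455; fixed 181; total 636.
{W1, W2, W3}: service 381 + fixed 256 = 637
{W1, W3}: service 481 + fixed 170 = 651
{W1, W2, W3, W4}: R1→W3 6·5=30, R2→W1 3·9=27, R3→W2 3·22=66, R4→W3 2·24=48, R5→W4 4·6=24, R6→W2 9·12=108, R7→W1 3·20=60. Service 363; fixed 413; total 776.
No other subset beats 636.

Minimum total cost: 636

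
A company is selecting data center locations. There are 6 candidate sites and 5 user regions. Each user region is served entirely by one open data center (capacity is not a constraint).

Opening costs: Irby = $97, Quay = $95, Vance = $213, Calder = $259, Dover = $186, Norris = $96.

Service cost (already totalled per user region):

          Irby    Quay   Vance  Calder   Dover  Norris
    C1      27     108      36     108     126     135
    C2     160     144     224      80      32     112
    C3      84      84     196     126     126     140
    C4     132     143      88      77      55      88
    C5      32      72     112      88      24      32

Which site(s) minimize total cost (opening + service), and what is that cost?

For any fixed open set, each user region goes to its cheapest open site; total = fixed + service.
{Irby, Dover}: C1→Irby 27, C2→Dover 32, C3→Irby 84, C4→Dover 55, C5→Dover 24. Service 222; fixed 283; total 505.
{Irby}: service 435 + fixed 97 = 532
{Irby, Norris}: service 343 + fixed 193 = 536
{Irby, Quay, Vance, Calder, Dover, Norris}: C1→Irby 27, C2→Dover 32, C3→Irby 84, C4→Dover 55, C5→Dover 24. Service 222; fixed 946; total 1168.
No other subset beats 505.

Open Irby and Dover; minimum total cost 505.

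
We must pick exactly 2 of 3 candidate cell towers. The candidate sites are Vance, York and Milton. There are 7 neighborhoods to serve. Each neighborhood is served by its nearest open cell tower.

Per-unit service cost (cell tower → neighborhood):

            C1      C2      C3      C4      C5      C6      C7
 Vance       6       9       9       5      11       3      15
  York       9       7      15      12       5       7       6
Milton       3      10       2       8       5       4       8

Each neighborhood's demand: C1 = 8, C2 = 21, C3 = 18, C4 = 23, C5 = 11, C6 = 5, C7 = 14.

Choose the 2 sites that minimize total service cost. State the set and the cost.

With exactly 2 open, each neighborhood uses its cheapest among the chosen.
{Vance, Milton}: C1→Milton 3·8=24, C2→Vance 9·21=189, C3→Milton 2·18=36, C4→Vance 5·23=115, C5→Milton 5·11=55, C6→Vance 3·5=15, C7→Milton 8·14=112. Service cost 546.
{York, Milton}: service cost 550
{Vance, York}: service cost 626
Among all 3 size-2 choices, {Vance, Milton} is lowest.

Choose Vance and Milton; total service cost 546.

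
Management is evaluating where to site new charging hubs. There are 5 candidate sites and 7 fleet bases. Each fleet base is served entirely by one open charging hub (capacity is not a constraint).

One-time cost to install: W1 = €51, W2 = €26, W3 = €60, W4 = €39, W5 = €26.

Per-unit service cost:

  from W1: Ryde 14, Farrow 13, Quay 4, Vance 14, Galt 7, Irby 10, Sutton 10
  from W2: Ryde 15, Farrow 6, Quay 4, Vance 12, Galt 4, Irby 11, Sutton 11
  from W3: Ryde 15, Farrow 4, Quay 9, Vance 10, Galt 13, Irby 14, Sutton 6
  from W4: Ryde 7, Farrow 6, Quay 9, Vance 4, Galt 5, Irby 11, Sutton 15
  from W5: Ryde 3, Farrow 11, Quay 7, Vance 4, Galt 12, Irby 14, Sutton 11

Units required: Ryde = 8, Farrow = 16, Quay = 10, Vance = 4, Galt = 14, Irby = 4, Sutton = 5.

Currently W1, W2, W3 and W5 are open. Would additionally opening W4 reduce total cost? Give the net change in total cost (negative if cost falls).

Current service cost with {W1, W2, W3, W5}: 270.
Adding W4: each fleet base re-picks its cheapest; new service cost 270, saving 0.
Extra fixed cost: 39. Net change = 39 − 0 = 39.
(Totals: 433 → 472.)

No — net change +39 (cost rises by 39).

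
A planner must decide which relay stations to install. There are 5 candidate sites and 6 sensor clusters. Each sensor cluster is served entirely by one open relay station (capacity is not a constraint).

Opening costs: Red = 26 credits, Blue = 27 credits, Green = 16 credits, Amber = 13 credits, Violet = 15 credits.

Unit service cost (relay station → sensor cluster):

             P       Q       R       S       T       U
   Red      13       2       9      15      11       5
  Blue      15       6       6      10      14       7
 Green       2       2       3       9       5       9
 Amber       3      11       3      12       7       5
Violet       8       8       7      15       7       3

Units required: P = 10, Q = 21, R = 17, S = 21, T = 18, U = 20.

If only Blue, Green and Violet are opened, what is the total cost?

Each sensor cluster is assigned to its cheapest site among the open ones.
{Blue, Green, Violet}: P→Green 2·10=20, Q→Green 2·21=42, R→Green 3·17=51, S→Green 9·21=189, T→Green 5·18=90, U→Violet 3·20=60. Service 452; fixed 58; total 510.

Total cost: 510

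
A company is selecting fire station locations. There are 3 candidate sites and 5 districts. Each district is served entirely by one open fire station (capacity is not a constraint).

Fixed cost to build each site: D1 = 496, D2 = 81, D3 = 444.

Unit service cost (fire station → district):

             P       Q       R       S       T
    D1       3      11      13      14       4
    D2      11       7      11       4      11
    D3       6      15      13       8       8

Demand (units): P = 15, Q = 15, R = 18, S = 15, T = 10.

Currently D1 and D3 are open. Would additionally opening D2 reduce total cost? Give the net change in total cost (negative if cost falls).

Yes — net change −75 (cost falls by 75).

Current service cost with {D1, D3}: 604.
Adding D2: each district re-picks its cheapest; new service cost 448, saving 156.
Extra fixed cost: 81. Net change = 81 − 156 = -75.
(Totals: 1544 → 1469.)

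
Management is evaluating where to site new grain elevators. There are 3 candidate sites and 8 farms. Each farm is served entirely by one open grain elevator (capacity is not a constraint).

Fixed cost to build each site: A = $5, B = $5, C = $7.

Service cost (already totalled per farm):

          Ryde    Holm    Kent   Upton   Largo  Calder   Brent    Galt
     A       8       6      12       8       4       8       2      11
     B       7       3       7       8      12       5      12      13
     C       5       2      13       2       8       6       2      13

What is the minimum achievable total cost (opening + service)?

For any fixed open set, each farm goes to its cheapest open site; total = fixed + service.
{A, B, C}: Ryde→C 5, Holm→C 2, Kent→B 7, Upton→C 2, Largo→A 4, Calder→B 5, Brent→A 2, Galt→A 11. Service 38; fixed 17; total 55.
{A, C}: service 44 + fixed 12 = 56
{B, C}: service 44 + fixed 12 = 56
{A}: Ryde→A 8, Holm→A 6, Kent→A 12, Upton→A 8, Largo→A 4, Calder→A 8, Brent→A 2, Galt→A 11. Service 59; fixed 5; total 64.
(All 7 nonempty subsets were checked; A, B and C is lowest.)

Minimum total cost: 55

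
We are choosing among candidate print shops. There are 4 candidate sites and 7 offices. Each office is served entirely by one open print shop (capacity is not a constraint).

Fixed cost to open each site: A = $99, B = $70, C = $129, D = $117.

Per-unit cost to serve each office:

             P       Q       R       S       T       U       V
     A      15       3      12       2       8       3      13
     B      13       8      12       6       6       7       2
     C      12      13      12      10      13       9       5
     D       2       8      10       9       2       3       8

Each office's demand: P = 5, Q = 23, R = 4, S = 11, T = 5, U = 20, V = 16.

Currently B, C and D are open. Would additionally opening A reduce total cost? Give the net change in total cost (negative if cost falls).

Current service cost with {B, C, D}: 402.
Adding A: each office re-picks its cheapest; new service cost 243, saving 159.
Extra fixed cost: 99. Net change = 99 − 159 = -60.
(Totals: 718 → 658.)

Yes — net change −60 (cost falls by 60).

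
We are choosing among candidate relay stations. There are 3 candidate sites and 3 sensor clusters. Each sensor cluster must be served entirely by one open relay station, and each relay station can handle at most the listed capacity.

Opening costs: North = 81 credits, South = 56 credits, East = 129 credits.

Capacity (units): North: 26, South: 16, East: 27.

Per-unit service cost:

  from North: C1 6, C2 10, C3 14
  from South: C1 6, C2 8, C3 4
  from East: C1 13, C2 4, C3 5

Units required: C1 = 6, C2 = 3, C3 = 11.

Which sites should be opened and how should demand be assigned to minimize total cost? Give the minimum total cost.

Minimum total cost: 241

Open {North, South}: C1→North 6·6=36, C2→South 8·3=24, C3→South 4·11=44.
Loads: North carries 6/26, South carries 14/16. Service 104; fixed 137; total 241.
Next best feasible plan costs 247.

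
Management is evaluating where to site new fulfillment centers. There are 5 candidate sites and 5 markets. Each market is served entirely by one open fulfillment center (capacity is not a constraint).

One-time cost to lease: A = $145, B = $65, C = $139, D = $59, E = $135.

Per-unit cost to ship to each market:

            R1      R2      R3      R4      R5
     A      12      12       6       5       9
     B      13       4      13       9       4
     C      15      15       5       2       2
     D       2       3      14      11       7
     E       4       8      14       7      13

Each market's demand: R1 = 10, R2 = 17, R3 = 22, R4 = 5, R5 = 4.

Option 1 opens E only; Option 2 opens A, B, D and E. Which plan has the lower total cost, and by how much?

Option 1: {E}: R1→E 4·10=40, R2→E 8·17=136, R3→E 14·22=308, R4→E 7·5=35, R5→E 13·4=52. Service 571; fixed 135; total 706.
Option 2: {A, B, D, E}: R1→D 2·10=20, R2→D 3·17=51, R3→A 6·22=132, R4→A 5·5=25, R5→B 4·4=16. Service 244; fixed 404; total 648.
Difference: |706 − 648| = 58.

Option 2 is cheaper by 58.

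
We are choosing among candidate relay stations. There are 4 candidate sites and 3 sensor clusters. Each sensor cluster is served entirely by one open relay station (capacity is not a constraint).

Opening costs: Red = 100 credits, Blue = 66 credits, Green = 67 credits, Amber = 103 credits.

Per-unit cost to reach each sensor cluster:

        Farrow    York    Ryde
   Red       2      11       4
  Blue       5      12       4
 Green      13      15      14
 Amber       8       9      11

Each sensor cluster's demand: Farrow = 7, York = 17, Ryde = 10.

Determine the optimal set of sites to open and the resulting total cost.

Open Red only; minimum total cost 341.

For any fixed open set, each sensor cluster goes to its cheapest open site; total = fixed + service.
{Red}: Farrow→Red 2·7=14, York→Red 11·17=187, Ryde→Red 4·10=40. Service 241; fixed 100; total 341.
{Blue}: service 279 + fixed 66 = 345
{Blue, Amber}: service 228 + fixed 169 = 397
{Red, Blue, Green, Amber}: Farrow→Red 2·7=14, York→Amber 9·17=153, Ryde→Red 4·10=40. Service 207; fixed 336; total 543.
No other subset beats 341.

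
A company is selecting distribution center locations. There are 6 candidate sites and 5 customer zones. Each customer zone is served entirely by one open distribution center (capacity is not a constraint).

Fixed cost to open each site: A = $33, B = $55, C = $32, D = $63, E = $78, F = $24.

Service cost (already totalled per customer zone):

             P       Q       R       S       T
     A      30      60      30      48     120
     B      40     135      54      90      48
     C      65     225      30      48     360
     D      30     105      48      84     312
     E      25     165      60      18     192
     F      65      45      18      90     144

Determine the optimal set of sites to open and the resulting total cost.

For any fixed open set, each customer zone goes to its cheapest open site; total = fixed + service.
{A, B, F}: P→A 30, Q→F 45, R→F 18, S→A 48, T→B 48. Service 189; fixed 112; total 301.
{A, B}: service 216 + fixed 88 = 304
{B, C, F}: P→B 40, Q→F 45, R→F 18, S→C 48, T→B 48. Service 199; fixed 111; total 310.
{A, B, C, D, E, F}: P→E 25, Q→F 45, R→F 18, S→E 18, T→B 48. Service 154; fixed 285; total 439.
No other subset beats 301.

Open A, B and F; minimum total cost 301.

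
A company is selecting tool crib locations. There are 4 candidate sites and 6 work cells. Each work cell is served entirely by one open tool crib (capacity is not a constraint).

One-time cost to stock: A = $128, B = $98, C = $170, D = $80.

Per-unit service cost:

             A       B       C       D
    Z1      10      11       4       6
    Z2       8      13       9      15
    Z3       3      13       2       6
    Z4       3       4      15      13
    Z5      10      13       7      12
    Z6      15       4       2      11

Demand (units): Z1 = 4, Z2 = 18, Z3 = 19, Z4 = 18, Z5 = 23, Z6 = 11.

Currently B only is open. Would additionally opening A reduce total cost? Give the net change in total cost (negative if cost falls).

Current service cost with {B}: 940.
Adding A: each work cell re-picks its cheapest; new service cost 569, saving 371.
Extra fixed cost: 128. Net change = 128 − 371 = -243.
(Totals: 1038 → 795.)

Yes — net change −243 (cost falls by 243).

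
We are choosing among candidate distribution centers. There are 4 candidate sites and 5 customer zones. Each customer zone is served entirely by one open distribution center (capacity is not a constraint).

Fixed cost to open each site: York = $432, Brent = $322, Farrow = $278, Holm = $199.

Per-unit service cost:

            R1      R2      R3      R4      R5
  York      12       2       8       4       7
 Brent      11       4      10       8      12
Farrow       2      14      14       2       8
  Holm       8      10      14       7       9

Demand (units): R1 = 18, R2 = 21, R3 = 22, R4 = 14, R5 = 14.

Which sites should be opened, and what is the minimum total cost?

For any fixed open set, each customer zone goes to its cheapest open site; total = fixed + service.
{York}: R1→York 12·18=216, R2→York 2·21=42, R3→York 8·22=176, R4→York 4·14=56, R5→York 7·14=98. Service 588; fixed 432; total 1020.
{Farrow}: R1→Farrow 2·18=36, R2→Farrow 14·21=294, R3→Farrow 14·22=308, R4→Farrow 2·14=28, R5→Farrow 8·14=112. Service 778; fixed 278; total 1056.
{Brent, Farrow}: service 480 + fixed 600 = 1080
{York, Brent, Farrow, Holm}: R1→Farrow 2·18=36, R2→York 2·21=42, R3→York 8·22=176, R4→Farrow 2·14=28, R5→York 7·14=98. Service 380; fixed 1231; total 1611.
No other subset beats 1020.

Open York only; minimum total cost 1020.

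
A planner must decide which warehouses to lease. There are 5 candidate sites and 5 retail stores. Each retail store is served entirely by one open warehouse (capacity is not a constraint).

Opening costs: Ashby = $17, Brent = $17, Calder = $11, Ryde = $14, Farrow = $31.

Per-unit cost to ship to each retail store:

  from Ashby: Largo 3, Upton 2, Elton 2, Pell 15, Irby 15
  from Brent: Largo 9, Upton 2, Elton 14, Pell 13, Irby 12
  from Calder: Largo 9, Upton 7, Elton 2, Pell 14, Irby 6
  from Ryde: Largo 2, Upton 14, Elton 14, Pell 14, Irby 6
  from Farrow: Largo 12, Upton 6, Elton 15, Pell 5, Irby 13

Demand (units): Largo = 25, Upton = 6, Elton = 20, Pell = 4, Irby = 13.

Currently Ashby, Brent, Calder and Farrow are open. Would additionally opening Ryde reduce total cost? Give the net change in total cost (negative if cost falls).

Current service cost with {Ashby, Brent, Calder, Farrow}: 225.
Adding Ryde: each retail store re-picks its cheapest; new service cost 200, saving 25.
Extra fixed cost: 14. Net change = 14 − 25 = -11.
(Totals: 301 → 290.)

Yes — net change −11 (cost falls by 11).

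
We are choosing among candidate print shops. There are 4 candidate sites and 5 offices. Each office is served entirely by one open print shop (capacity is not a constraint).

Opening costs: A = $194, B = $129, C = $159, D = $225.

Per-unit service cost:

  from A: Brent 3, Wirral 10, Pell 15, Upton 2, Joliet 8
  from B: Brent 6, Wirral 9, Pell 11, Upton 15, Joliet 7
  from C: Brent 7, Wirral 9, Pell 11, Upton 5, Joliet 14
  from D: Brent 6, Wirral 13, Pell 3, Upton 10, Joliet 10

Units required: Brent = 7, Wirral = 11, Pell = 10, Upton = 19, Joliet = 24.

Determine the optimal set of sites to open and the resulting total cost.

For any fixed open set, each office goes to its cheapest open site; total = fixed + service.
{A}: Brent→A 3·7=21, Wirral→A 10·11=110, Pell→A 15·10=150, Upton→A 2·19=38, Joliet→A 8·24=192. Service 511; fixed 194; total 705.
{A, B}: service 436 + fixed 323 = 759
{B, C}: Brent→B 6·7=42, Wirral→B 9·11=99, Pell→B 11·10=110, Upton→C 5·19=95, Joliet→B 7·24=168. Service 514; fixed 288; total 802.
{A, B, C, D}: service 356 + fixed 707 = 1063
No other subset beats 705.

Open A only; minimum total cost 705.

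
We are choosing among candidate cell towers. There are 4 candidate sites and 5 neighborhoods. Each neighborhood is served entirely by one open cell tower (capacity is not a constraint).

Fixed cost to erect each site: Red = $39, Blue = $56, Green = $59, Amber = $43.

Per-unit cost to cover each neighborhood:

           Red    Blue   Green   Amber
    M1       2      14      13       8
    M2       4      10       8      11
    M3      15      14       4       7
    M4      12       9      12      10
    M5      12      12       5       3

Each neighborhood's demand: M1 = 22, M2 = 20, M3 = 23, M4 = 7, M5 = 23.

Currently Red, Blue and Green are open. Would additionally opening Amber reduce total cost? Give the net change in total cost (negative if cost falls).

Yes — net change −3 (cost falls by 3).

Current service cost with {Red, Blue, Green}: 394.
Adding Amber: each neighborhood re-picks its cheapest; new service cost 348, saving 46.
Extra fixed cost: 43. Net change = 43 − 46 = -3.
(Totals: 548 → 545.)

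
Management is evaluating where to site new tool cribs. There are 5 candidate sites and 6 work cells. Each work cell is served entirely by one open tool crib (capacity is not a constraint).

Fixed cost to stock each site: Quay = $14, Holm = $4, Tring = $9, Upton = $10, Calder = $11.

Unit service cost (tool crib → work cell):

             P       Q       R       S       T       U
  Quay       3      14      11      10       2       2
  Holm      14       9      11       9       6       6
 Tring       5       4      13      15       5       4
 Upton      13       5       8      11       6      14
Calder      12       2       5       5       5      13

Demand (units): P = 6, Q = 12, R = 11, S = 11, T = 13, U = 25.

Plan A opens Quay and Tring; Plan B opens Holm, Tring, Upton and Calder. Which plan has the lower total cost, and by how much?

Plan A: {Quay, Tring}: P→Quay 3·6=18, Q→Tring 4·12=48, R→Quay 11·11=121, S→Quay 10·11=110, T→Quay 2·13=26, U→Quay 2·25=50. Service 373; fixed 23; total 396.
Plan B: {Holm, Tring, Upton, Calder}: P→Tring 5·6=30, Q→Calder 2·12=24, R→Calder 5·11=55, S→Calder 5·11=55, T→Tring 5·13=65, U→Tring 4·25=100. Service 329; fixed 34; total 363.
Difference: |396 − 363| = 33.

Plan B is cheaper by 33.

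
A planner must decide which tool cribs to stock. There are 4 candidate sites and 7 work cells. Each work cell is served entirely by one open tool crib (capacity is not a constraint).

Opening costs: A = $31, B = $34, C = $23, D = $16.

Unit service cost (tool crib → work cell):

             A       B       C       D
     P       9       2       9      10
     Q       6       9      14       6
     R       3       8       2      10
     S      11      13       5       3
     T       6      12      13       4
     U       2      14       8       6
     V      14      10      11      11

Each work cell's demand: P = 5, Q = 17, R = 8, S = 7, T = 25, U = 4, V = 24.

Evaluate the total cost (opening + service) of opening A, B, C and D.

Each work cell is assigned to its cheapest site among the open ones.
{A, B, C, D}: P→B 2·5=10, Q→A 6·17=102, R→C 2·8=16, S→D 3·7=21, T→D 4·25=100, U→A 2·4=8, V→B 10·24=240. Service 497; fixed 104; total 601.

Total cost: 601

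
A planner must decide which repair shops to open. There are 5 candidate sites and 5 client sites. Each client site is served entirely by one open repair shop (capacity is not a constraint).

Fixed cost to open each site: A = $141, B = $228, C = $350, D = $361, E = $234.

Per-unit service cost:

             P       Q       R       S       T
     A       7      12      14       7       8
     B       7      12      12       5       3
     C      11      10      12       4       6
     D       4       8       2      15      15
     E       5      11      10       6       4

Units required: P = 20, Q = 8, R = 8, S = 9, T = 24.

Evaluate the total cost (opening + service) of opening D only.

Each client site is assigned to its cheapest site among the open ones.
{D}: P→D 4·20=80, Q→D 8·8=64, R→D 2·8=16, S→D 15·9=135, T→D 15·24=360. Service 655; fixed 361; total 1016.

Total cost: 1016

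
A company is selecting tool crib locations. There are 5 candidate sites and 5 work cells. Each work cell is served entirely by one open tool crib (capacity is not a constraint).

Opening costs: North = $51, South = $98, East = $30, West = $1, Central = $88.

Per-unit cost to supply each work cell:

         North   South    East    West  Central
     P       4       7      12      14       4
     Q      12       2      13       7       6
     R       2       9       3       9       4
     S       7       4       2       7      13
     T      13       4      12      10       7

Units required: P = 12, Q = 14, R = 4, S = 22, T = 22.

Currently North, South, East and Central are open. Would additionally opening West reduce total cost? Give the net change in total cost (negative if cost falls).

No — net change +1 (cost rises by 1).

Current service cost with {North, South, East, Central}: 216.
Adding West: each work cell re-picks its cheapest; new service cost 216, saving 0.
Extra fixed cost: 1. Net change = 1 − 0 = 1.
(Totals: 483 → 484.)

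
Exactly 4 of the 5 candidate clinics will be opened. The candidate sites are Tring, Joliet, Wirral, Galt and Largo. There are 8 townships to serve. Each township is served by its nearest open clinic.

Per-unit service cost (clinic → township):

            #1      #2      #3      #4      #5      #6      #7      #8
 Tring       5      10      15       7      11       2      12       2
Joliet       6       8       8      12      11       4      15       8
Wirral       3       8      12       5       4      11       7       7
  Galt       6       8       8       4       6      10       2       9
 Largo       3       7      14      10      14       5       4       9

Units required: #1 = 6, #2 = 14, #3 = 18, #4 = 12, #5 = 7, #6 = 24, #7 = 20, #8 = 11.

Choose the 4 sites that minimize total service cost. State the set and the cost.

With exactly 4 open, each township uses its cheapest among the chosen.
{Tring, Wirral, Galt, Largo}: #1→Wirral 3·6=18, #2→Largo 7·14=98, #3→Galt 8·18=144, #4→Galt 4·12=48, #5→Wirral 4·7=28, #6→Tring 2·24=48, #7→Galt 2·20=40, #8→Tring 2·11=22. Service cost 446.
{Tring, Joliet, Wirral, Galt}: service cost 460
{Tring, Joliet, Galt, Largo}: service cost 460
Among all 5 size-4 choices, {Tring, Wirral, Galt, Largo} is lowest.

Choose Tring, Wirral, Galt and Largo; total service cost 446.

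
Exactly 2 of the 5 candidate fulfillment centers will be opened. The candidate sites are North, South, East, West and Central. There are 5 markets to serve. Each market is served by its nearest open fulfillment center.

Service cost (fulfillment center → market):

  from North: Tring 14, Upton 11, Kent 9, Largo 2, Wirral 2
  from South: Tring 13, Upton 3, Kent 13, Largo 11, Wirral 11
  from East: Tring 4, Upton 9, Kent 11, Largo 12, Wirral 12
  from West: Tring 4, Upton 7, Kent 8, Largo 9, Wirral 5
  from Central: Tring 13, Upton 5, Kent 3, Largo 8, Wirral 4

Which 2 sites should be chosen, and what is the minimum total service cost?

With exactly 2 open, each market uses its cheapest among the chosen.
{North, West}: Tring→West 4, Upton→West 7, Kent→West 8, Largo→North 2, Wirral→North 2. Service cost 23.
{East, Central}: service cost 24
{West, Central}: service cost 24
Among all 10 size-2 choices, {North, West} is lowest.

Choose North and West; total service cost 23.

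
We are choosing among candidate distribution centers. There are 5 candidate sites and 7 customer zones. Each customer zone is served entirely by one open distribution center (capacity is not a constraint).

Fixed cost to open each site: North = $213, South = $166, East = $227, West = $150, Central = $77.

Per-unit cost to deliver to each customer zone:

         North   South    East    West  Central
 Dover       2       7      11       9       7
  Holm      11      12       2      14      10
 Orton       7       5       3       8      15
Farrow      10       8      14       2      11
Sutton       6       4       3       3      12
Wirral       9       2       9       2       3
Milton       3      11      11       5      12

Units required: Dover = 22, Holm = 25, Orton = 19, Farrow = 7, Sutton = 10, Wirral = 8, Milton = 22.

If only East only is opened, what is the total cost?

Total cost: 1018

Each customer zone is assigned to its cheapest site among the open ones.
{East}: Dover→East 11·22=242, Holm→East 2·25=50, Orton→East 3·19=57, Farrow→East 14·7=98, Sutton→East 3·10=30, Wirral→East 9·8=72, Milton→East 11·22=242. Service 791; fixed 227; total 1018.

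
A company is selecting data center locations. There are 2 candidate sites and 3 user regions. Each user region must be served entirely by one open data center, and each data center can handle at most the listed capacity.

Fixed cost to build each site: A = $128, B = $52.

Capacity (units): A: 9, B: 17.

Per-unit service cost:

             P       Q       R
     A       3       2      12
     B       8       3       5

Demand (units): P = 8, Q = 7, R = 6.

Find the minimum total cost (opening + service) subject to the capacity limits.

Open {A, B}: P→A 3·8=24, Q→B 3·7=21, R→B 5·6=30.
Loads: A carries 8/9, B carries 13/17. Service 75; fixed 180; total 255.
Next best feasible plan costs 288.

Minimum total cost: 255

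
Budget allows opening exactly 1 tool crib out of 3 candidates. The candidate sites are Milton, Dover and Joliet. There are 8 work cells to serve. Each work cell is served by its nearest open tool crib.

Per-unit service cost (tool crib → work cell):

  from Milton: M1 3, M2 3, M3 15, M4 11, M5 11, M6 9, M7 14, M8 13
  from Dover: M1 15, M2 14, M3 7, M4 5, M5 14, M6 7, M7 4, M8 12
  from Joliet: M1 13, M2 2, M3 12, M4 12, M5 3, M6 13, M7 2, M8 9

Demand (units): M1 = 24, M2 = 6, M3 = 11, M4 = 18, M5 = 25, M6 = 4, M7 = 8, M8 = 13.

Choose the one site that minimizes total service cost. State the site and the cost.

Choose Joliet only; total service cost 932.

With exactly 1 open, each work cell uses its cheapest among the chosen.
{Joliet}: M1→Joliet 13·24=312, M2→Joliet 2·6=12, M3→Joliet 12·11=132, M4→Joliet 12·18=216, M5→Joliet 3·25=75, M6→Joliet 13·4=52, M7→Joliet 2·8=16, M8→Joliet 9·13=117. Service cost 932.
{Milton}: service cost 1045
{Dover}: service cost 1177
Among all 3 size-1 choices, {Joliet} is lowest.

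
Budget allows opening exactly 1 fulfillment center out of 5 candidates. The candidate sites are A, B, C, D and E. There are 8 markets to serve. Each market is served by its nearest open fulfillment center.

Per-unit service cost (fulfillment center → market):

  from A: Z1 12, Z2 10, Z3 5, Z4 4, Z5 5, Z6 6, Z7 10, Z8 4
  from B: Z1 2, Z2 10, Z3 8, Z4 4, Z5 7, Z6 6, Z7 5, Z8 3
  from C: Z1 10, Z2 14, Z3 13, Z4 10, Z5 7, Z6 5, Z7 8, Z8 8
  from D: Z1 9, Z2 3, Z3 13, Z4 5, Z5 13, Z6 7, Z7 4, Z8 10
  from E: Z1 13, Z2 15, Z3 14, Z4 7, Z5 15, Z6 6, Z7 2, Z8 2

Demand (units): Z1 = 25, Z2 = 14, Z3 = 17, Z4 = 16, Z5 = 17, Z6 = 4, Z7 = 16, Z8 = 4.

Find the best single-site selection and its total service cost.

With exactly 1 open, each market uses its cheapest among the chosen.
{B}: Z1→B 2·25=50, Z2→B 10·14=140, Z3→B 8·17=136, Z4→B 4·16=64, Z5→B 7·17=119, Z6→B 6·4=24, Z7→B 5·16=80, Z8→B 3·4=12. Service cost 625.
{A}: service cost 874
{D}: service cost 921
Among all 5 size-1 choices, {B} is lowest.

Choose B only; total service cost 625.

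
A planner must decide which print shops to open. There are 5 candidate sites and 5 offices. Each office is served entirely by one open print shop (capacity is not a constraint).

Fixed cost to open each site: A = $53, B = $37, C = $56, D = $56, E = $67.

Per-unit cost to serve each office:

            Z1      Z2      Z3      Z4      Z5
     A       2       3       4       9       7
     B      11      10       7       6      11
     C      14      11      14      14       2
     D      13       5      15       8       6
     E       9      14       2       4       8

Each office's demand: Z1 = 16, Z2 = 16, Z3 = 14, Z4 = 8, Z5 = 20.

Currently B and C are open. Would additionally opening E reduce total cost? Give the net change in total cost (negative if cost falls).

Yes — net change −51 (cost falls by 51).

Current service cost with {B, C}: 522.
Adding E: each office re-picks its cheapest; new service cost 404, saving 118.
Extra fixed cost: 67. Net change = 67 − 118 = -51.
(Totals: 615 → 564.)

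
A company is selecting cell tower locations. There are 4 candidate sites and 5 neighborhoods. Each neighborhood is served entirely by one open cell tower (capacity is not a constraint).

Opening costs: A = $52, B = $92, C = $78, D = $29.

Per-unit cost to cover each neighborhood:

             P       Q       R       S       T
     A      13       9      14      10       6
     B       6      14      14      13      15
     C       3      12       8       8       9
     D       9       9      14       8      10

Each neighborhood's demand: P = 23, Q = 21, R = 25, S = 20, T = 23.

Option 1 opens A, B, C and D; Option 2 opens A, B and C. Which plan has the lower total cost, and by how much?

Option 2 is cheaper by 29.

Option 1: {A, B, C, D}: P→C 3·23=69, Q→A 9·21=189, R→C 8·25=200, S→C 8·20=160, T→A 6·23=138. Service 756; fixed 251; total 1007.
Option 2: {A, B, C}: P→C 3·23=69, Q→A 9·21=189, R→C 8·25=200, S→C 8·20=160, T→A 6·23=138. Service 756; fixed 222; total 978.
Difference: |1007 − 978| = 29.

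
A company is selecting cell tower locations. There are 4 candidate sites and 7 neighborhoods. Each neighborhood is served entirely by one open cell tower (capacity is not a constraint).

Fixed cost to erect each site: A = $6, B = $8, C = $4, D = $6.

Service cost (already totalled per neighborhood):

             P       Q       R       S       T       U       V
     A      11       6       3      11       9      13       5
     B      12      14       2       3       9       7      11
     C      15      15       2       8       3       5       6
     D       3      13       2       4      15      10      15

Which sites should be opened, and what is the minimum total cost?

Open A, C and D; minimum total cost 44.

For any fixed open set, each neighborhood goes to its cheapest open site; total = fixed + service.
{A, C, D}: P→D 3, Q→A 6, R→C 2, S→D 4, T→C 3, U→C 5, V→A 5. Service 28; fixed 16; total 44.
{C, D}: P→D 3, Q→D 13, R→C 2, S→D 4, T→C 3, U→C 5, V→C 6. Service 36; fixed 10; total 46.
{A, C}: service 40 + fixed 10 = 50
{A, B, C, D}: P→D 3, Q→A 6, R→B 2, S→B 3, T→C 3, U→C 5, V→A 5. Service 27; fixed 24; total 51.
(All 15 nonempty subsets were checked; A, C and D is lowest.)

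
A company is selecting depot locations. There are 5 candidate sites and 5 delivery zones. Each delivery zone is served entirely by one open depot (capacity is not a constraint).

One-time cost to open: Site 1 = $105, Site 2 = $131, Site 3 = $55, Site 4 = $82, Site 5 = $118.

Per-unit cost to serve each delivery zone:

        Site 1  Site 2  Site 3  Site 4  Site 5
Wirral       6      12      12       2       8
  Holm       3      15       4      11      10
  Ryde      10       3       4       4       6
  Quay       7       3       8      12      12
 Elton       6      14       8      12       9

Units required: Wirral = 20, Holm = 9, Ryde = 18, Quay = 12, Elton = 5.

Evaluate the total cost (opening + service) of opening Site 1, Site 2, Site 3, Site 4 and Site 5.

Each delivery zone is assigned to its cheapest site among the open ones.
{Site 1, Site 2, Site 3, Site 4, Site 5}: Wirral→Site 4 2·20=40, Holm→Site 1 3·9=27, Ryde→Site 2 3·18=54, Quay→Site 2 3·12=36, Elton→Site 1 6·5=30. Service 187; fixed 491; total 678.

Total cost: 678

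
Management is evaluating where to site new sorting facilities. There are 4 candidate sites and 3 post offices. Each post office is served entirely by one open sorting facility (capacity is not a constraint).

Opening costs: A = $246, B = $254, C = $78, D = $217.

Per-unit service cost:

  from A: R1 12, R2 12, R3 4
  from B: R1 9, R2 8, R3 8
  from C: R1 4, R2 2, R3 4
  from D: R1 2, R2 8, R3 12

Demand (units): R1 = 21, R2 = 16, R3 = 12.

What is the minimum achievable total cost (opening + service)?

Minimum total cost: 242

For any fixed open set, each post office goes to its cheapest open site; total = fixed + service.
{C}: R1→C 4·21=84, R2→C 2·16=32, R3→C 4·12=48. Service 164; fixed 78; total 242.
{C, D}: service 122 + fixed 295 = 417
{A, C}: service 164 + fixed 324 = 488
{A, B, C, D}: R1→D 2·21=42, R2→C 2·16=32, R3→A 4·12=48. Service 122; fixed 795; total 917.
No other subset beats 242.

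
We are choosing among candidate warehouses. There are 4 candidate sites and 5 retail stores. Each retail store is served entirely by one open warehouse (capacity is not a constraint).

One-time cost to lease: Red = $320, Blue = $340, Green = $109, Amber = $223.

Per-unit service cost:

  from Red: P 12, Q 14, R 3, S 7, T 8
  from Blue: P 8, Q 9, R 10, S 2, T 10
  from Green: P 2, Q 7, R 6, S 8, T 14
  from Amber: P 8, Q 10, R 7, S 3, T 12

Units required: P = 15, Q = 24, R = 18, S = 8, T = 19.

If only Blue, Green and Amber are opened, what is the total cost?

Total cost: 1184

Each retail store is assigned to its cheapest site among the open ones.
{Blue, Green, Amber}: P→Green 2·15=30, Q→Green 7·24=168, R→Green 6·18=108, S→Blue 2·8=16, T→Blue 10·19=190. Service 512; fixed 672; total 1184.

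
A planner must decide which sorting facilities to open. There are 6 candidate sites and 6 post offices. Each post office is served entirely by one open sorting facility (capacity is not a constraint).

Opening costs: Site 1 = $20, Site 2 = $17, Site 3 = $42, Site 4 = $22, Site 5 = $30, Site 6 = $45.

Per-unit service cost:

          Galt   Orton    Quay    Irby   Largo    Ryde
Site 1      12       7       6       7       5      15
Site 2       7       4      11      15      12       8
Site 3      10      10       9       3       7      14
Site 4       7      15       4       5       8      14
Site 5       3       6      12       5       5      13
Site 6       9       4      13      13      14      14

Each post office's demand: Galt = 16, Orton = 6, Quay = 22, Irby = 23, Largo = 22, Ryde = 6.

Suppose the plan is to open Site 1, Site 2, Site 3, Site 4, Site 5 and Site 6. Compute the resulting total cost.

Each post office is assigned to its cheapest site among the open ones.
{Site 1, Site 2, Site 3, Site 4, Site 5, Site 6}: Galt→Site 5 3·16=48, Orton→Site 2 4·6=24, Quay→Site 4 4·22=88, Irby→Site 3 3·23=69, Largo→Site 1 5·22=110, Ryde→Site 2 8·6=48. Service 387; fixed 176; total 563.

Total cost: 563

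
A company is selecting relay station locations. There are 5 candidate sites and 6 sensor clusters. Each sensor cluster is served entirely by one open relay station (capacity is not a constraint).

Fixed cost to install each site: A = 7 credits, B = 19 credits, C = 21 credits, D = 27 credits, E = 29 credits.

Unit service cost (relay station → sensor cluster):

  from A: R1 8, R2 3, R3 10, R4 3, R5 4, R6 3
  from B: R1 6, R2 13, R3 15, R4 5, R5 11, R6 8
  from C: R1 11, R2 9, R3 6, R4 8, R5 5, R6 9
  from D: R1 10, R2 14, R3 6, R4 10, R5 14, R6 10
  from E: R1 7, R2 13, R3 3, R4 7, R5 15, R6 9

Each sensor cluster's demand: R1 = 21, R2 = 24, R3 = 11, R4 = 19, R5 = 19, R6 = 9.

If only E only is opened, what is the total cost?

Each sensor cluster is assigned to its cheapest site among the open ones.
{E}: R1→E 7·21=147, R2→E 13·24=312, R3→E 3·11=33, R4→E 7·19=133, R5→E 15·19=285, R6→E 9·9=81. Service 991; fixed 29; total 1020.

Total cost: 1020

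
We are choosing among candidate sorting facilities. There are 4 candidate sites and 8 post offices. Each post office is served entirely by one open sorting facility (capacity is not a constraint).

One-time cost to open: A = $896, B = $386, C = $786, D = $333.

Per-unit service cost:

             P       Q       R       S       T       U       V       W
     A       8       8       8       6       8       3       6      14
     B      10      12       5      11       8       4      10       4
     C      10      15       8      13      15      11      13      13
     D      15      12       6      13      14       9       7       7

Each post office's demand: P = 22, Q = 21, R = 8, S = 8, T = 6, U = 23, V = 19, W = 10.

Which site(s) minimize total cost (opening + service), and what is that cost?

Open B only; minimum total cost 1356.

For any fixed open set, each post office goes to its cheapest open site; total = fixed + service.
{B}: P→B 10·22=220, Q→B 12·21=252, R→B 5·8=40, S→B 11·8=88, T→B 8·6=48, U→B 4·23=92, V→B 10·19=190, W→B 4·10=40. Service 970; fixed 386; total 1356.
{D}: P→D 15·22=330, Q→D 12·21=252, R→D 6·8=48, S→D 13·8=104, T→D 14·6=84, U→D 9·23=207, V→D 7·19=133, W→D 7·10=70. Service 1228; fixed 333; total 1561.
{B, D}: service 913 + fixed 719 = 1632
{A, B, C, D}: service 703 + fixed 2401 = 3104
No other subset beats 1356.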